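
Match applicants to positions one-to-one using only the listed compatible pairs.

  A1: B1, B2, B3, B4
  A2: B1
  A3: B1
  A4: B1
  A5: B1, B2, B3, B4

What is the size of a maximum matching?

Unit-capacity flow: source→left, listed edges, right→sink; max matching = max flow.
Augmenting path A1→B1 (+1); matched 1.
Augmenting path A5→B2 (+1); matched 2.
Augmenting path A2→B1→A1→B3 (+1); matched 3.
No augmenting path remains; maximum matching = 3.
König certificate: {A1, A5, B1} is a vertex cover of size 3 (every listed pair touches it), so no matching can be larger.

3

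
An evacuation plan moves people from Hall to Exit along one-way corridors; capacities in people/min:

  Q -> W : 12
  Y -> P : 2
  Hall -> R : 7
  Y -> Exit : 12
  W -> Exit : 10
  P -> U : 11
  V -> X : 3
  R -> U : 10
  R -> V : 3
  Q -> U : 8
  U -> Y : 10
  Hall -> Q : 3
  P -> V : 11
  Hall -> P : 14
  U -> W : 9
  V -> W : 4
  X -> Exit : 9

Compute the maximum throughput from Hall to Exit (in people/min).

23

Augment Hall→Q→W→Exit: bottleneck 3, flow now 3.
Augment Hall→P→U→W→Exit: bottleneck 7, flow now 10.
Augment Hall→P→U→Y→Exit: bottleneck 4, flow now 14.
Augment Hall→P→V→X→Exit: bottleneck 3, flow now 17.
Augment Hall→R→U→Y→Exit: bottleneck 6, flow now 23.
No augmenting path remains; maximum flow = 23.
In the residual graph, reachable from Hall: {Hall, P, Q, R, U, V, W}.
Min-cut edges: U→Y (10), V→X (3), W→Exit (10); capacity 10 + 3 + 10 = 23.
This cut is saturated, so no flow can exceed 23.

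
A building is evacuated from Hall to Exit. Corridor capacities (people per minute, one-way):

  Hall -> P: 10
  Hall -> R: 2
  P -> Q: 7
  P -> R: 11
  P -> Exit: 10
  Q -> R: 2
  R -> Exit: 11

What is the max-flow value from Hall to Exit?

12

Augment Hall→P→Exit: bottleneck 10, flow now 10.
Augment Hall→R→Exit: bottleneck 2, flow now 12.
No augmenting path remains; maximum flow = 12.
In the residual graph, reachable from Hall: {Hall}.
Min-cut edges: Hall→P (10), Hall→R (2); capacity 10 + 2 = 12.
This cut is saturated, so no flow can exceed 12.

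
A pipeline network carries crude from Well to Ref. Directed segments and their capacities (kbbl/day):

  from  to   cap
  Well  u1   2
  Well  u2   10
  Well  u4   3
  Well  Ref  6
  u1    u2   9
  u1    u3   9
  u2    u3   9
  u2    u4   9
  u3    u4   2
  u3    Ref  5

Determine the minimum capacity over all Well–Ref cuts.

11

Augment Well→Ref: bottleneck 6, flow now 6.
Augment Well→u1→u3→Ref: bottleneck 2, flow now 8.
Augment Well→u2→u3→Ref: bottleneck 3, flow now 11.
No augmenting path remains; maximum flow = 11.
By max-flow min-cut, the minimum cut capacity equals the max flow.
In the residual graph, reachable from Well: {Well, u1, u2, u3, u4}.
Min-cut edges: Well→Ref (6), u3→Ref (5); capacity 6 + 5 = 11.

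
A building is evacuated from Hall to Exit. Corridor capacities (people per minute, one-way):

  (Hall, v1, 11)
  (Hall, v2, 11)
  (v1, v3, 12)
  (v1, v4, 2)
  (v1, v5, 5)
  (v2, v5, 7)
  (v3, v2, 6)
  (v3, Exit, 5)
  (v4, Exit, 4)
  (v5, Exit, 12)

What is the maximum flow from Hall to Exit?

18

Augment Hall→v1→v3→Exit: bottleneck 5, flow now 5.
Augment Hall→v1→v4→Exit: bottleneck 2, flow now 7.
Augment Hall→v1→v5→Exit: bottleneck 4, flow now 11.
Augment Hall→v2→v5→Exit: bottleneck 7, flow now 18.
No augmenting path remains; maximum flow = 18.
In the residual graph, reachable from Hall: {Hall, v2}.
Min-cut edges: Hall→v1 (11), v2→v5 (7); capacity 11 + 7 = 18.
This cut is saturated, so no flow can exceed 18.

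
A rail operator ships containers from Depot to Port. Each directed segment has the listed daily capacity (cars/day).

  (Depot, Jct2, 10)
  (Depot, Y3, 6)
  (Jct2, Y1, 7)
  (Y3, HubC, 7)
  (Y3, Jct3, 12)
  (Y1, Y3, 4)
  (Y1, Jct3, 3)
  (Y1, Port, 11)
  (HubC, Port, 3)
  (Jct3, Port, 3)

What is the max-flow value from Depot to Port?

Augment Depot→Jct2→Y1→Port: bottleneck 7, flow now 7.
Augment Depot→Y3→HubC→Port: bottleneck 3, flow now 10.
Augment Depot→Y3→Jct3→Port: bottleneck 3, flow now 13.
No augmenting path remains; maximum flow = 13.
In the residual graph, reachable from Depot: {Depot, Jct2}.
Min-cut edges: Depot→Y3 (6), Jct2→Y1 (7); capacity 6 + 7 = 13.
This cut is saturated, so no flow can exceed 13.

13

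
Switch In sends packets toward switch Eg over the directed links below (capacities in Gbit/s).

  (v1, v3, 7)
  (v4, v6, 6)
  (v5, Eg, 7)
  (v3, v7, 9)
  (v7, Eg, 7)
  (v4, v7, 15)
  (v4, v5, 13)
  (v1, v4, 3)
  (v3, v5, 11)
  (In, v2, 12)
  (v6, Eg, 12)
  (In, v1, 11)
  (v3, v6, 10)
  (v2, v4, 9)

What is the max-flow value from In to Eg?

19

Augment In→v1→v3→v5→Eg: bottleneck 7, flow now 7.
Augment In→v1→v4→v6→Eg: bottleneck 3, flow now 10.
Augment In→v2→v4→v6→Eg: bottleneck 3, flow now 13.
Augment In→v2→v4→v7→Eg: bottleneck 6, flow now 19.
No augmenting path remains; maximum flow = 19.
In the residual graph, reachable from In: {In, v1, v2}.
Min-cut edges: v1→v3 (7), v1→v4 (3), v2→v4 (9); capacity 7 + 3 + 9 = 19.
This cut is saturated, so no flow can exceed 19.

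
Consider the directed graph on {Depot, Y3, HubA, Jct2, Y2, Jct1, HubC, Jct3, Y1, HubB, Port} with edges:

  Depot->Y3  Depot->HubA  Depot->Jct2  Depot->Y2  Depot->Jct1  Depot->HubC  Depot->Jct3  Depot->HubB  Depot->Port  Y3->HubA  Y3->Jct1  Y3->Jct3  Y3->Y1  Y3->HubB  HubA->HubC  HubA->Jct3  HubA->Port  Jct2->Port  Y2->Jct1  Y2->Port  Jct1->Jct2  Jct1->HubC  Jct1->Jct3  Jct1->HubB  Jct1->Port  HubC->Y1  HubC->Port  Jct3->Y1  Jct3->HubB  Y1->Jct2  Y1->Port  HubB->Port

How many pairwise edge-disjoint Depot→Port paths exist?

8

Assign every edge capacity 1; by Menger, the answer equals the max flow.
Path Depot→Port (+1); total 1.
Path Depot→HubA→Port (+1); total 2.
Path Depot→Jct2→Port (+1); total 3.
Path Depot→Y2→Port (+1); total 4.
Path Depot→Jct1→Port (+1); total 5.
Path Depot→HubC→Port (+1); total 6.
Path Depot→HubB→Port (+1); total 7.
Path Depot→Y3→Y1→Port (+1); total 8.
No residual Depot→Port path; max flow = 8.
Certifying cut of size 8: {Depot→Port, Depot→Y2, HubA→Port, HubB→Port, HubC→Port, Jct1→Port, Jct2→Port, Y1→Port}.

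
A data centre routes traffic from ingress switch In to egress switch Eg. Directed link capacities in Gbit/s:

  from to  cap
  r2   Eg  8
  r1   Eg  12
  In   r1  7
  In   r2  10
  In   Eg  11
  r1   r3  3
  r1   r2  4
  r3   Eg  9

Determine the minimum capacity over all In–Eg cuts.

26

Augment In→Eg: bottleneck 11, flow now 11.
Augment In→r1→Eg: bottleneck 7, flow now 18.
Augment In→r2→Eg: bottleneck 8, flow now 26.
No augmenting path remains; maximum flow = 26.
By max-flow min-cut, the minimum cut capacity equals the max flow.
In the residual graph, reachable from In: {In, r2}.
Min-cut edges: In→r1 (7), In→Eg (11), r2→Eg (8); capacity 7 + 11 + 8 = 26.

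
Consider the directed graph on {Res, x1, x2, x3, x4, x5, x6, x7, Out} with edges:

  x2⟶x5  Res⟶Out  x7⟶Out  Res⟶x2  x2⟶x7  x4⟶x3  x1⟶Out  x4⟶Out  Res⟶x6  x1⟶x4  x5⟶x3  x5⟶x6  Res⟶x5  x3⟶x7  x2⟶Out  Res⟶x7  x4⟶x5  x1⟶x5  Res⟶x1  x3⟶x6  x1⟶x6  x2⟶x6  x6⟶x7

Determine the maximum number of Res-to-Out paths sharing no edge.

4

Assign every edge capacity 1; by Menger, the answer equals the max flow.
Path Res→Out (+1); total 1.
Path Res→x1→Out (+1); total 2.
Path Res→x2→Out (+1); total 3.
Path Res→x7→Out (+1); total 4.
No residual Res→Out path; max flow = 4.
Certifying cut of size 4: {Res→Out, Res→x1, Res→x2, x7→Out}.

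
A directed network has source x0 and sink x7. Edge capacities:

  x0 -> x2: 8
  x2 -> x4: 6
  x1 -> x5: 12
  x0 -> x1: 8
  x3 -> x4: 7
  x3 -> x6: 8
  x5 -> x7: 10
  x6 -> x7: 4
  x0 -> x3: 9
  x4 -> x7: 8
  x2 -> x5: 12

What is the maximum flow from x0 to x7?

22

Augment x0→x1→x5→x7: bottleneck 8, flow now 8.
Augment x0→x2→x4→x7: bottleneck 6, flow now 14.
Augment x0→x2→x5→x7: bottleneck 2, flow now 16.
Augment x0→x3→x4→x7: bottleneck 2, flow now 18.
Augment x0→x3→x6→x7: bottleneck 4, flow now 22.
No augmenting path remains; maximum flow = 22.
In the residual graph, reachable from x0: {x0, x1, x2, x3, x4, x5, x6}.
Min-cut edges: x4→x7 (8), x5→x7 (10), x6→x7 (4); capacity 8 + 10 + 4 = 22.
This cut is saturated, so no flow can exceed 22.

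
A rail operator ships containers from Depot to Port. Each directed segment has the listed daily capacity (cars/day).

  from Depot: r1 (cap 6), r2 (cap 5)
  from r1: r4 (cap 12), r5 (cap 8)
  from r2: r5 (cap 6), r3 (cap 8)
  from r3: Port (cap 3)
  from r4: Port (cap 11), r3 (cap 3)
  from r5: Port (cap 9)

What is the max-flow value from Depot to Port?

Augment Depot→r1→r4→Port: bottleneck 6, flow now 6.
Augment Depot→r2→r3→Port: bottleneck 3, flow now 9.
Augment Depot→r2→r5→Port: bottleneck 2, flow now 11.
No augmenting path remains; maximum flow = 11.
In the residual graph, reachable from Depot: {Depot}.
Min-cut edges: Depot→r1 (6), Depot→r2 (5); capacity 6 + 5 = 11.
This cut is saturated, so no flow can exceed 11.

11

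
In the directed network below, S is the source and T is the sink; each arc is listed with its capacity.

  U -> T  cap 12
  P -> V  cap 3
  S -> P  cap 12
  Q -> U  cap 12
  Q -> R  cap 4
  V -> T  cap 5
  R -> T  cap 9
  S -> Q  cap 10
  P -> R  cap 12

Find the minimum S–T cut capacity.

22

Augment S→P→R→T: bottleneck 9, flow now 9.
Augment S→P→V→T: bottleneck 3, flow now 12.
Augment S→Q→U→T: bottleneck 10, flow now 22.
No augmenting path remains; maximum flow = 22.
By max-flow min-cut, the minimum cut capacity equals the max flow.
In the residual graph, reachable from S: {S}.
Min-cut edges: S→P (12), S→Q (10); capacity 12 + 10 = 22.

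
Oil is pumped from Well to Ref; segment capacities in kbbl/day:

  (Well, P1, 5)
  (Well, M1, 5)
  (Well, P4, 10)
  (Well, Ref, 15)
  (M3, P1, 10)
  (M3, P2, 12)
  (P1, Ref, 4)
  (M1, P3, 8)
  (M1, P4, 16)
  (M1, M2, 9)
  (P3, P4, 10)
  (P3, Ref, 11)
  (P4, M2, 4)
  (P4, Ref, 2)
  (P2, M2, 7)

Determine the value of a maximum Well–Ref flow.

26

Augment Well→Ref: bottleneck 15, flow now 15.
Augment Well→P1→Ref: bottleneck 4, flow now 19.
Augment Well→P4→Ref: bottleneck 2, flow now 21.
Augment Well→M1→P3→Ref: bottleneck 5, flow now 26.
No augmenting path remains; maximum flow = 26.
In the residual graph, reachable from Well: {Well, P1, P4, M2}.
Min-cut edges: Well→M1 (5), Well→Ref (15), P1→Ref (4), P4→Ref (2); capacity 5 + 15 + 4 + 2 = 26.
This cut is saturated, so no flow can exceed 26.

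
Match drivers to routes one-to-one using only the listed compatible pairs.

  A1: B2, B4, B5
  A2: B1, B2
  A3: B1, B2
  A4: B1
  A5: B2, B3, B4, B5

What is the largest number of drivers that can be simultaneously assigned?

4

Unit-capacity flow: source→left, listed edges, right→sink; max matching = max flow.
Augmenting path A1→B2 (+1); matched 1.
Augmenting path A2→B1 (+1); matched 2.
Augmenting path A5→B3 (+1); matched 3.
Augmenting path A3→B2→A1→B4 (+1); matched 4.
No augmenting path remains; maximum matching = 4.
König certificate: {A1, A5, B1, B2} is a vertex cover of size 4 (every listed pair touches it), so no matching can be larger.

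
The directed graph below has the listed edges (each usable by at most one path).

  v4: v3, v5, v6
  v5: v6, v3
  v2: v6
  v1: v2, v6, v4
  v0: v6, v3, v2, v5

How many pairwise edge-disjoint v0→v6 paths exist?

Assign every edge capacity 1; by Menger, the answer equals the max flow.
Path v0→v6 (+1); total 1.
Path v0→v2→v6 (+1); total 2.
Path v0→v5→v6 (+1); total 3.
No residual v0→v6 path; max flow = 3.
Certifying cut of size 3: {v0→v2, v0→v5, v0→v6}.

3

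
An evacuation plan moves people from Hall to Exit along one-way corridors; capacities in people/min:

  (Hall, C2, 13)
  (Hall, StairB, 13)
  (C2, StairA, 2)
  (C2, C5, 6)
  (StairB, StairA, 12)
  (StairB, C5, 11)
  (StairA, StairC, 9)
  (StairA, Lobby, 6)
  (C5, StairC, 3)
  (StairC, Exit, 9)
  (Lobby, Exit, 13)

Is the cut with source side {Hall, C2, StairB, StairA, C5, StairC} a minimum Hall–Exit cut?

Yes — it is a minimum cut (capacity 15).

Given cut capacity: 6 + 9 = 15.
Augment Hall→C2→StairA→StairC→Exit: bottleneck 2, flow now 2.
Augment Hall→C2→C5→StairC→Exit: bottleneck 3, flow now 5.
Augment Hall→StairB→StairA→StairC→Exit: bottleneck 4, flow now 9.
Augment Hall→StairB→StairA→Lobby→Exit: bottleneck 6, flow now 15.
No augmenting path remains; maximum flow = 15.
Cut capacity 15 equals the max flow, so it is a minimum cut.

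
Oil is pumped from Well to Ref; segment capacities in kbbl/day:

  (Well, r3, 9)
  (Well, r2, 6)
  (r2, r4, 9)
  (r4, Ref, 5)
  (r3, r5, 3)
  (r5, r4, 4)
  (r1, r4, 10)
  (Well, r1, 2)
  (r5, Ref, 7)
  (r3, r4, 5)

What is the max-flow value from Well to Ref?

8

Augment Well→r1→r4→Ref: bottleneck 2, flow now 2.
Augment Well→r2→r4→Ref: bottleneck 3, flow now 5.
Augment Well→r3→r5→Ref: bottleneck 3, flow now 8.
No augmenting path remains; maximum flow = 8.
In the residual graph, reachable from Well: {Well, r1, r2, r3, r4}.
Min-cut edges: r3→r5 (3), r4→Ref (5); capacity 3 + 5 = 8.
This cut is saturated, so no flow can exceed 8.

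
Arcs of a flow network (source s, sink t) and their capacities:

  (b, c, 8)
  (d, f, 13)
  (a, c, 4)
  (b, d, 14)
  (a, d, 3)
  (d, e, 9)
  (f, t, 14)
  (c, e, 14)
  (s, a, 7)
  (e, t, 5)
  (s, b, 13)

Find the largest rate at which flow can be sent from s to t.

Augment s→a→c→e→t: bottleneck 4, flow now 4.
Augment s→a→d→e→t: bottleneck 1, flow now 5.
Augment s→a→d→f→t: bottleneck 2, flow now 7.
Augment s→b→d→f→t: bottleneck 11, flow now 18.
No augmenting path remains; maximum flow = 18.
In the residual graph, reachable from s: {s, a, b, c, d, e}.
Min-cut edges: d→f (13), e→t (5); capacity 13 + 5 = 18.
This cut is saturated, so no flow can exceed 18.

18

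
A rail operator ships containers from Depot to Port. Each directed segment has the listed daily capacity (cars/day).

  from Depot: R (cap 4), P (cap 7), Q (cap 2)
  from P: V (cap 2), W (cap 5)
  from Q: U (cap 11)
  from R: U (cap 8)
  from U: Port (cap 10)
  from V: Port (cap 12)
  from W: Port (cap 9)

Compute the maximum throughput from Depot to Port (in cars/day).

13

Augment Depot→P→V→Port: bottleneck 2, flow now 2.
Augment Depot→P→W→Port: bottleneck 5, flow now 7.
Augment Depot→Q→U→Port: bottleneck 2, flow now 9.
Augment Depot→R→U→Port: bottleneck 4, flow now 13.
No augmenting path remains; maximum flow = 13.
In the residual graph, reachable from Depot: {Depot}.
Min-cut edges: Depot→P (7), Depot→Q (2), Depot→R (4); capacity 7 + 2 + 4 = 13.
This cut is saturated, so no flow can exceed 13.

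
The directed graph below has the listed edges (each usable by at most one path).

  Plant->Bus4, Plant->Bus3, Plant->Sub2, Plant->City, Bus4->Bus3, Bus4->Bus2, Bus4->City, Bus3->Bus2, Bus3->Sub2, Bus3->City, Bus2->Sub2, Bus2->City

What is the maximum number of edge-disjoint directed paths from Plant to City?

3

Assign every edge capacity 1; by Menger, the answer equals the max flow.
Path Plant→City (+1); total 1.
Path Plant→Bus4→City (+1); total 2.
Path Plant→Bus3→City (+1); total 3.
No residual Plant→City path; max flow = 3.
Certifying cut of size 3: {Plant→Bus3, Plant→Bus4, Plant→City}.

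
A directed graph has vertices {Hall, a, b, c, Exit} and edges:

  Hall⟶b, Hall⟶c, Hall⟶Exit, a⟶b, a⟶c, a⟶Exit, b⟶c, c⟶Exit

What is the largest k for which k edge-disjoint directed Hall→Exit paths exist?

Assign every edge capacity 1; by Menger, the answer equals the max flow.
Path Hall→Exit (+1); total 1.
Path Hall→c→Exit (+1); total 2.
No residual Hall→Exit path; max flow = 2.
Certifying cut of size 2: {Hall→Exit, c→Exit}.

2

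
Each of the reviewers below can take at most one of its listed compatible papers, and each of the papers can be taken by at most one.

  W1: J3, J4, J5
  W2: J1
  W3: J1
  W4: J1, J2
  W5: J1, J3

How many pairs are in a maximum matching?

4

Unit-capacity flow: source→left, listed edges, right→sink; max matching = max flow.
Augmenting path W1→J3 (+1); matched 1.
Augmenting path W2→J1 (+1); matched 2.
Augmenting path W4→J2 (+1); matched 3.
Augmenting path W5→J3→W1→J4 (+1); matched 4.
No augmenting path remains; maximum matching = 4.
König certificate: {W1, W4, W5, J1} is a vertex cover of size 4 (every listed pair touches it), so no matching can be larger.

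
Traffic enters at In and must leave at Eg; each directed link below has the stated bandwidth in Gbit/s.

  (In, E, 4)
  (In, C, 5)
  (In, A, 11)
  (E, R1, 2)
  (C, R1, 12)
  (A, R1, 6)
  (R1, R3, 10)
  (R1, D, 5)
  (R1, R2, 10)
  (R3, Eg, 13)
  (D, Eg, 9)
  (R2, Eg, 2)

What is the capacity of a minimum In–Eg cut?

Augment In→E→R1→R3→Eg: bottleneck 2, flow now 2.
Augment In→C→R1→R3→Eg: bottleneck 5, flow now 7.
Augment In→A→R1→R3→Eg: bottleneck 3, flow now 10.
Augment In→A→R1→D→Eg: bottleneck 3, flow now 13.
No augmenting path remains; maximum flow = 13.
By max-flow min-cut, the minimum cut capacity equals the max flow.
In the residual graph, reachable from In: {In, E, A}.
Min-cut edges: In→C (5), E→R1 (2), A→R1 (6); capacity 5 + 2 + 6 = 13.

13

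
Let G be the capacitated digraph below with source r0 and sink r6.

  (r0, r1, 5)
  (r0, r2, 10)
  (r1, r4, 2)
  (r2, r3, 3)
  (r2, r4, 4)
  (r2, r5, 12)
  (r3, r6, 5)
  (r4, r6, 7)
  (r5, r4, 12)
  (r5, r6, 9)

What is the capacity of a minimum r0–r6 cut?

12

Augment r0→r1→r4→r6: bottleneck 2, flow now 2.
Augment r0→r2→r3→r6: bottleneck 3, flow now 5.
Augment r0→r2→r4→r6: bottleneck 4, flow now 9.
Augment r0→r2→r5→r6: bottleneck 3, flow now 12.
No augmenting path remains; maximum flow = 12.
By max-flow min-cut, the minimum cut capacity equals the max flow.
In the residual graph, reachable from r0: {r0, r1}.
Min-cut edges: r0→r2 (10), r1→r4 (2); capacity 10 + 2 = 12.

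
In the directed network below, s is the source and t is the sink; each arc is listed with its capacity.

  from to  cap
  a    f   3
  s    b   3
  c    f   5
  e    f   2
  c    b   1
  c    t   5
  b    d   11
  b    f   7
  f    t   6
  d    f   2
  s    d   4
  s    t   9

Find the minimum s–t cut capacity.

14

Augment s→t: bottleneck 9, flow now 9.
Augment s→b→f→t: bottleneck 3, flow now 12.
Augment s→d→f→t: bottleneck 2, flow now 14.
No augmenting path remains; maximum flow = 14.
By max-flow min-cut, the minimum cut capacity equals the max flow.
In the residual graph, reachable from s: {s, d}.
Min-cut edges: s→b (3), s→t (9), d→f (2); capacity 3 + 9 + 2 = 14.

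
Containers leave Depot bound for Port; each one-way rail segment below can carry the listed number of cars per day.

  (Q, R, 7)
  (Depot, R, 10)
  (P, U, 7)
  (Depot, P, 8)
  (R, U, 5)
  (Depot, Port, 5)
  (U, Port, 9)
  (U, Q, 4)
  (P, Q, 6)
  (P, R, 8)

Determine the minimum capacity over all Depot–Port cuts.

14

Augment Depot→Port: bottleneck 5, flow now 5.
Augment Depot→P→U→Port: bottleneck 7, flow now 12.
Augment Depot→R→U→Port: bottleneck 2, flow now 14.
No augmenting path remains; maximum flow = 14.
By max-flow min-cut, the minimum cut capacity equals the max flow.
In the residual graph, reachable from Depot: {Depot, P, Q, R, U}.
Min-cut edges: Depot→Port (5), U→Port (9); capacity 5 + 9 = 14.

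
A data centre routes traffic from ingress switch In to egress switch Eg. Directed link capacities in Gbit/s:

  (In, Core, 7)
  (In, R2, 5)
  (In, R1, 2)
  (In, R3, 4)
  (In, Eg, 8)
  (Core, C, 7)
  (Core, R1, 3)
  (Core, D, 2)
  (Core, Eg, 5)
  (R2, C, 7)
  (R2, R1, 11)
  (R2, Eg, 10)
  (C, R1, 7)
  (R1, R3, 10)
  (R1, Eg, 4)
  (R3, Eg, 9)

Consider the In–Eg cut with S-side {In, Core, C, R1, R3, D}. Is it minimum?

Given cut capacity: 5 + 8 + 5 + 4 + 9 = 31.
Augment In→Eg: bottleneck 8, flow now 8.
Augment In→Core→Eg: bottleneck 5, flow now 13.
Augment In→R2→Eg: bottleneck 5, flow now 18.
Augment In→R1→Eg: bottleneck 2, flow now 20.
Augment In→R3→Eg: bottleneck 4, flow now 24.
Augment In→Core→R1→Eg: bottleneck 2, flow now 26.
No augmenting path remains; maximum flow = 26.
In the residual graph, reachable from In: {In}.
Min-cut edges: In→Core (7), In→R2 (5), In→R1 (2), In→R3 (4), In→Eg (8); capacity 7 + 5 + 2 + 4 + 8 = 26.
Cut capacity 31 exceeds the max flow 26, so it is not minimum.

No — its capacity is 31, but the minimum cut has capacity 26.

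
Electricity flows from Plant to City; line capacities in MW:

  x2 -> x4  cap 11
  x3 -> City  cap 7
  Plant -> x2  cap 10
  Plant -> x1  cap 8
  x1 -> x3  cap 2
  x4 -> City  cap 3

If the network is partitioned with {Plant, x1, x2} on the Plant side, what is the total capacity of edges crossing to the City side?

13

Edges leaving {Plant, x1, x2}: x1→x3 (2), x2→x4 (11).
Cut capacity = 2 + 11 = 13.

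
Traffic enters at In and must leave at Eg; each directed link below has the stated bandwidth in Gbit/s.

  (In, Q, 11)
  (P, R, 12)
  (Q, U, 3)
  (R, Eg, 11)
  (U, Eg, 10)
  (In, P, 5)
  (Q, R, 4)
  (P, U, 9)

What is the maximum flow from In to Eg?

Augment In→P→R→Eg: bottleneck 5, flow now 5.
Augment In→Q→R→Eg: bottleneck 4, flow now 9.
Augment In→Q→U→Eg: bottleneck 3, flow now 12.
No augmenting path remains; maximum flow = 12.
In the residual graph, reachable from In: {In, Q}.
Min-cut edges: In→P (5), Q→R (4), Q→U (3); capacity 5 + 4 + 3 = 12.
This cut is saturated, so no flow can exceed 12.

12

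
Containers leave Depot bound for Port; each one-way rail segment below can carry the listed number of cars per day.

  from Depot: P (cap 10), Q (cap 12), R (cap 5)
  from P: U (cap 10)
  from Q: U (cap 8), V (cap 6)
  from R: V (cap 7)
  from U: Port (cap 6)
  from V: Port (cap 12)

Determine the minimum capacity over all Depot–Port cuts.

17

Augment Depot→P→U→Port: bottleneck 6, flow now 6.
Augment Depot→Q→V→Port: bottleneck 6, flow now 12.
Augment Depot→R→V→Port: bottleneck 5, flow now 17.
No augmenting path remains; maximum flow = 17.
By max-flow min-cut, the minimum cut capacity equals the max flow.
In the residual graph, reachable from Depot: {Depot, P, Q, U}.
Min-cut edges: Depot→R (5), Q→V (6), U→Port (6); capacity 5 + 6 + 6 = 17.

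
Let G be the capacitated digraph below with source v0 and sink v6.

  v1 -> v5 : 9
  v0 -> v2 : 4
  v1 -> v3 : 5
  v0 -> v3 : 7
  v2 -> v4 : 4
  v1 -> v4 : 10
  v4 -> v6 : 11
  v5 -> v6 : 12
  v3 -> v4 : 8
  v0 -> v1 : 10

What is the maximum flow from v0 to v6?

20

Augment v0→v1→v4→v6: bottleneck 10, flow now 10.
Augment v0→v2→v4→v6: bottleneck 1, flow now 11.
Augment v0→v2→v4→v1→v5→v6: bottleneck 3, flow now 14. (uses reverse residual edge)
Augment v0→v3→v4→v1→v5→v6: bottleneck 6, flow now 20. (uses reverse residual edge)
No augmenting path remains; maximum flow = 20.
In the residual graph, reachable from v0: {v0, v1, v2, v3, v4}.
Min-cut edges: v1→v5 (9), v4→v6 (11); capacity 9 + 11 = 20.
This cut is saturated, so no flow can exceed 20.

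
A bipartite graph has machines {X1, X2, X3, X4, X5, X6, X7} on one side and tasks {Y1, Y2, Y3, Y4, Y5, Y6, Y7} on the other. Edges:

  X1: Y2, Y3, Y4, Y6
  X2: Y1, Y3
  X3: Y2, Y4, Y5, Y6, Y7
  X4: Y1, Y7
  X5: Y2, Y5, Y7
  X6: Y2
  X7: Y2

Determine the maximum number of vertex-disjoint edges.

Unit-capacity flow: source→left, listed edges, right→sink; max matching = max flow.
Augmenting path X1→Y2 (+1); matched 1.
Augmenting path X2→Y1 (+1); matched 2.
Augmenting path X3→Y4 (+1); matched 3.
Augmenting path X4→Y7 (+1); matched 4.
Augmenting path X5→Y5 (+1); matched 5.
Augmenting path X6→Y2→X1→Y3 (+1); matched 6.
No augmenting path remains; maximum matching = 6.
König certificate: {X1, X2, X3, X4, X5, Y2} is a vertex cover of size 6 (every listed pair touches it), so no matching can be larger.

6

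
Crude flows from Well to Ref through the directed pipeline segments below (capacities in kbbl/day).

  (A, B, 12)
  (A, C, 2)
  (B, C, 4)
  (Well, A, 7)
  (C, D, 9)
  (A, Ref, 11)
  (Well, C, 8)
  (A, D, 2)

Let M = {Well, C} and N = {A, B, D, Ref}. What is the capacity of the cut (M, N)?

Edges leaving {Well, C}: Well→A (7), C→D (9).
Cut capacity = 7 + 9 = 16.

16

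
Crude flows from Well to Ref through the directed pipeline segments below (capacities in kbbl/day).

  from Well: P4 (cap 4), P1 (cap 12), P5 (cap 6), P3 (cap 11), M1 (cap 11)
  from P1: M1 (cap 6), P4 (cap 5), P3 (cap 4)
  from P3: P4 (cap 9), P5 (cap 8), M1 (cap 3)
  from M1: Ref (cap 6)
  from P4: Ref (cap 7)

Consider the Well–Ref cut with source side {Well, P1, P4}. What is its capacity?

45

Edges leaving {Well, P1, P4}: Well→P3 (11), Well→P5 (6), Well→M1 (11), P1→P3 (4), P1→M1 (6), P4→Ref (7).
Cut capacity = 11 + 6 + 11 + 4 + 6 + 7 = 45.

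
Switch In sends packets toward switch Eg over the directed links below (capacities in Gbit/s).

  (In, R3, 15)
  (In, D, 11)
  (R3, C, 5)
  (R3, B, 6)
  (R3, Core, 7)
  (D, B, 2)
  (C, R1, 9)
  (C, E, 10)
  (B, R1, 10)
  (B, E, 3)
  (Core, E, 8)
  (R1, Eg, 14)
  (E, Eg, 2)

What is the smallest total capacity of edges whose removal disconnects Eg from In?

15

Augment In→R3→C→R1→Eg: bottleneck 5, flow now 5.
Augment In→R3→B→R1→Eg: bottleneck 6, flow now 11.
Augment In→R3→Core→E→Eg: bottleneck 2, flow now 13.
Augment In→D→B→R1→Eg: bottleneck 2, flow now 15.
No augmenting path remains; maximum flow = 15.
By max-flow min-cut, the minimum cut capacity equals the max flow.
In the residual graph, reachable from In: {In, R3, D, Core, E}.
Min-cut edges: R3→C (5), R3→B (6), D→B (2), E→Eg (2); capacity 5 + 6 + 2 + 2 = 15.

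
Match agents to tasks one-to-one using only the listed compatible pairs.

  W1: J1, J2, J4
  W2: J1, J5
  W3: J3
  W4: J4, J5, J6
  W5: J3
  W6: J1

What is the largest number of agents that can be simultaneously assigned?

Unit-capacity flow: source→left, listed edges, right→sink; max matching = max flow.
Augmenting path W1→J1 (+1); matched 1.
Augmenting path W2→J5 (+1); matched 2.
Augmenting path W3→J3 (+1); matched 3.
Augmenting path W4→J4 (+1); matched 4.
Augmenting path W6→J1→W1→J2 (+1); matched 5.
No augmenting path remains; maximum matching = 5.
König certificate: {W1, W2, W4, W6, J3} is a vertex cover of size 5 (every listed pair touches it), so no matching can be larger.

5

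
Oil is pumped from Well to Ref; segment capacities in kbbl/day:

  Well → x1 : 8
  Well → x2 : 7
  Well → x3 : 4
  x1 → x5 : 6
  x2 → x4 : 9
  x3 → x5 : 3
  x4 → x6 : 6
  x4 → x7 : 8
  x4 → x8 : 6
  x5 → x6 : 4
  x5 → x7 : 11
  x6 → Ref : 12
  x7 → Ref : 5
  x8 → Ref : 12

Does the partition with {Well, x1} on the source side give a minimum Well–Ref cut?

Given cut capacity: 7 + 4 + 6 = 17.
Augment Well→x1→x5→x6→Ref: bottleneck 4, flow now 4.
Augment Well→x1→x5→x7→Ref: bottleneck 2, flow now 6.
Augment Well→x2→x4→x6→Ref: bottleneck 6, flow now 12.
Augment Well→x2→x4→x7→Ref: bottleneck 1, flow now 13.
Augment Well→x3→x5→x7→Ref: bottleneck 2, flow now 15.
Augment Well→x3→x5→x7→x4→x8→Ref: bottleneck 1, flow now 16. (uses reverse residual edge)
No augmenting path remains; maximum flow = 16.
In the residual graph, reachable from Well: {Well, x1, x3}.
Min-cut edges: Well→x2 (7), x1→x5 (6), x3→x5 (3); capacity 7 + 6 + 3 = 16.
Cut capacity 17 exceeds the max flow 16, so it is not minimum.

No — its capacity is 17, but the minimum cut has capacity 16.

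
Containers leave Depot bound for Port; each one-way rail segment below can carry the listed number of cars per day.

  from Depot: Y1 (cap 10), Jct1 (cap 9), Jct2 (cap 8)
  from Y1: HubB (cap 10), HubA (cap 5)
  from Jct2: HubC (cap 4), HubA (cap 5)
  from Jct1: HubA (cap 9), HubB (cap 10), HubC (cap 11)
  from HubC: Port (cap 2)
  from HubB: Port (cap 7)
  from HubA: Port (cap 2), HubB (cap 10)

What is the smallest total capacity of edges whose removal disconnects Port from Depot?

Augment Depot→Y1→HubB→Port: bottleneck 7, flow now 7.
Augment Depot→Y1→HubA→Port: bottleneck 2, flow now 9.
Augment Depot→Jct2→HubC→Port: bottleneck 2, flow now 11.
No augmenting path remains; maximum flow = 11.
By max-flow min-cut, the minimum cut capacity equals the max flow.
In the residual graph, reachable from Depot: {Depot, Y1, Jct2, Jct1, HubC, HubB, HubA}.
Min-cut edges: HubC→Port (2), HubB→Port (7), HubA→Port (2); capacity 2 + 7 + 2 = 11.

11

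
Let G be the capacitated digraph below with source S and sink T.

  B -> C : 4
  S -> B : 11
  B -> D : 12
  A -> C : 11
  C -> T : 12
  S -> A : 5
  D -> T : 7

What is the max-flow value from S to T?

16

Augment S→A→C→T: bottleneck 5, flow now 5.
Augment S→B→C→T: bottleneck 4, flow now 9.
Augment S→B→D→T: bottleneck 7, flow now 16.
No augmenting path remains; maximum flow = 16.
In the residual graph, reachable from S: {S}.
Min-cut edges: S→A (5), S→B (11); capacity 5 + 11 = 16.
This cut is saturated, so no flow can exceed 16.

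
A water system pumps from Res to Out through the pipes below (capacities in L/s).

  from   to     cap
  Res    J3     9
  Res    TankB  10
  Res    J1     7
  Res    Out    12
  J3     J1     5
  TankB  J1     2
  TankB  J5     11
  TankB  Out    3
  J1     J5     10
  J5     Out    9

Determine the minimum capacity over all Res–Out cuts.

Augment Res→Out: bottleneck 12, flow now 12.
Augment Res→TankB→Out: bottleneck 3, flow now 15.
Augment Res→TankB→J5→Out: bottleneck 7, flow now 22.
Augment Res→J1→J5→Out: bottleneck 2, flow now 24.
No augmenting path remains; maximum flow = 24.
By max-flow min-cut, the minimum cut capacity equals the max flow.
In the residual graph, reachable from Res: {Res, J3, TankB, J1, J5}.
Min-cut edges: Res→Out (12), TankB→Out (3), J5→Out (9); capacity 12 + 3 + 9 = 24.

24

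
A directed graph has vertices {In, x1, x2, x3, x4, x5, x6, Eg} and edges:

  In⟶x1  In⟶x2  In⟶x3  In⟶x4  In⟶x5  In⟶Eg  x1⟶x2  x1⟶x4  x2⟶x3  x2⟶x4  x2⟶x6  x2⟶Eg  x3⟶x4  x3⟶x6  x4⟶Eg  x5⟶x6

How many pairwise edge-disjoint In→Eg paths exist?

3

Assign every edge capacity 1; by Menger, the answer equals the max flow.
Path In→Eg (+1); total 1.
Path In→x2→Eg (+1); total 2.
Path In→x4→Eg (+1); total 3.
No residual In→Eg path; max flow = 3.
Certifying cut of size 3: {In→Eg, x2→Eg, x4→Eg}.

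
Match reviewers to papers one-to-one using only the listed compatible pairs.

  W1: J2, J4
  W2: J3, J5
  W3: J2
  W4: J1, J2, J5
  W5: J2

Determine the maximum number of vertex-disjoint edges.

Unit-capacity flow: source→left, listed edges, right→sink; max matching = max flow.
Augmenting path W1→J2 (+1); matched 1.
Augmenting path W2→J3 (+1); matched 2.
Augmenting path W4→J1 (+1); matched 3.
Augmenting path W3→J2→W1→J4 (+1); matched 4.
No augmenting path remains; maximum matching = 4.
König certificate: {W1, W2, W4, J2} is a vertex cover of size 4 (every listed pair touches it), so no matching can be larger.

4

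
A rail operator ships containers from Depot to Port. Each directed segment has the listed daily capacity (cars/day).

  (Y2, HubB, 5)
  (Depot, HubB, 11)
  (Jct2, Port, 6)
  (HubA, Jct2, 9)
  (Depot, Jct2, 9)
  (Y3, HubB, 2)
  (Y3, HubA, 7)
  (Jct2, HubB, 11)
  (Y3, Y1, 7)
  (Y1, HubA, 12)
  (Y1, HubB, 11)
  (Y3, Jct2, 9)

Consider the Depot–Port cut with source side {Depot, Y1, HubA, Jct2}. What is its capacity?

Edges leaving {Depot, Y1, HubA, Jct2}: Depot→HubB (11), Y1→HubB (11), Jct2→HubB (11), Jct2→Port (6).
Cut capacity = 11 + 11 + 11 + 6 = 39.

39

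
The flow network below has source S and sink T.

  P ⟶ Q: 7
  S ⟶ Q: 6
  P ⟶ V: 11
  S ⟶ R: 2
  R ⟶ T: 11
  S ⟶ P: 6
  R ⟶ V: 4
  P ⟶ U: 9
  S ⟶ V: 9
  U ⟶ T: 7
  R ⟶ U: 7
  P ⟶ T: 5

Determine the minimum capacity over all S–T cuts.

8

Augment S→P→T: bottleneck 5, flow now 5.
Augment S→R→T: bottleneck 2, flow now 7.
Augment S→P→U→T: bottleneck 1, flow now 8.
No augmenting path remains; maximum flow = 8.
By max-flow min-cut, the minimum cut capacity equals the max flow.
In the residual graph, reachable from S: {S, Q, V}.
Min-cut edges: S→P (6), S→R (2); capacity 6 + 2 = 8.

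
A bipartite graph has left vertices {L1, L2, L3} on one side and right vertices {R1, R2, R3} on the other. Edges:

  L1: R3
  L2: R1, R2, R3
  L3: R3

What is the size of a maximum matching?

2

Unit-capacity flow: source→left, listed edges, right→sink; max matching = max flow.
Augmenting path L1→R3 (+1); matched 1.
Augmenting path L2→R1 (+1); matched 2.
No augmenting path remains; maximum matching = 2.
König certificate: {L2, R3} is a vertex cover of size 2 (every listed pair touches it), so no matching can be larger.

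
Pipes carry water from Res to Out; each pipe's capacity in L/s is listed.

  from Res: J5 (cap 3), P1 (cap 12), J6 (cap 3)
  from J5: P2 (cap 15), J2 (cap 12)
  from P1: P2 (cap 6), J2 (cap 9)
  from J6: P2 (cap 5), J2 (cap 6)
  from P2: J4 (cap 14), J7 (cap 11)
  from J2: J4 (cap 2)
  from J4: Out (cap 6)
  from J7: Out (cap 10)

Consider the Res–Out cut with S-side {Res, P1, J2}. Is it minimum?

Given cut capacity: 3 + 3 + 6 + 2 = 14.
Augment Res→J5→P2→J4→Out: bottleneck 3, flow now 3.
Augment Res→P1→P2→J4→Out: bottleneck 3, flow now 6.
Augment Res→P1→P2→J7→Out: bottleneck 3, flow now 9.
Augment Res→J6→P2→J7→Out: bottleneck 3, flow now 12.
Augment Res→P1→J2→J4→P2→J7→Out: bottleneck 2, flow now 14. (uses reverse residual edge)
No augmenting path remains; maximum flow = 14.
Cut capacity 14 equals the max flow, so it is a minimum cut.

Yes — it is a minimum cut (capacity 14).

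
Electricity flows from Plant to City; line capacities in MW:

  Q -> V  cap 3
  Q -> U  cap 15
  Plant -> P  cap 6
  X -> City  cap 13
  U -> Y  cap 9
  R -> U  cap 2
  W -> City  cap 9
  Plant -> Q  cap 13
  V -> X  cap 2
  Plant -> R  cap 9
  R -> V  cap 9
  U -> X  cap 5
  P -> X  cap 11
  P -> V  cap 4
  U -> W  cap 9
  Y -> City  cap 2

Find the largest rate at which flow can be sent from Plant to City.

23

Augment Plant→P→X→City: bottleneck 6, flow now 6.
Augment Plant→Q→U→W→City: bottleneck 9, flow now 15.
Augment Plant→Q→U→X→City: bottleneck 4, flow now 19.
Augment Plant→R→U→X→City: bottleneck 1, flow now 20.
Augment Plant→R→U→Y→City: bottleneck 1, flow now 21.
Augment Plant→R→V→X→City: bottleneck 2, flow now 23.
No augmenting path remains; maximum flow = 23.
In the residual graph, reachable from Plant: {Plant, R, V}.
Min-cut edges: Plant→P (6), Plant→Q (13), R→U (2), V→X (2); capacity 6 + 13 + 2 + 2 = 23.
This cut is saturated, so no flow can exceed 23.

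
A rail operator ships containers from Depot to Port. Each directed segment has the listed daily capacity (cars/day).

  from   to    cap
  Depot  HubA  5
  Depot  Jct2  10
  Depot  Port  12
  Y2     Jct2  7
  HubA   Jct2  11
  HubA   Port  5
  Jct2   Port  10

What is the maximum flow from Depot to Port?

27

Augment Depot→Port: bottleneck 12, flow now 12.
Augment Depot→HubA→Port: bottleneck 5, flow now 17.
Augment Depot→Jct2→Port: bottleneck 10, flow now 27.
No augmenting path remains; maximum flow = 27.
In the residual graph, reachable from Depot: {Depot}.
Min-cut edges: Depot→HubA (5), Depot→Jct2 (10), Depot→Port (12); capacity 5 + 10 + 12 = 27.
This cut is saturated, so no flow can exceed 27.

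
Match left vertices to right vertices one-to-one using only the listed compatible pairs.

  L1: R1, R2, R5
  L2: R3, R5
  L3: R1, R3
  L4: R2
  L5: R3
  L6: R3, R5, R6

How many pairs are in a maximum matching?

5

Unit-capacity flow: source→left, listed edges, right→sink; max matching = max flow.
Augmenting path L1→R1 (+1); matched 1.
Augmenting path L2→R3 (+1); matched 2.
Augmenting path L4→R2 (+1); matched 3.
Augmenting path L6→R5 (+1); matched 4.
Augmenting path L3→R1→L1→R5→L6→R6 (+1); matched 5.
No augmenting path remains; maximum matching = 5.
König certificate: {L6, R1, R2, R3, R5} is a vertex cover of size 5 (every listed pair touches it), so no matching can be larger.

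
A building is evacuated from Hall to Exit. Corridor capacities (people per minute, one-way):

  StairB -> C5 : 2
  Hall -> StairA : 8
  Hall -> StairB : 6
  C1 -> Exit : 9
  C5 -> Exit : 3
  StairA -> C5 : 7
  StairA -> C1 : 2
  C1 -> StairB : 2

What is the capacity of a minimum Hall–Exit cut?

5

Augment Hall→StairB→C5→Exit: bottleneck 2, flow now 2.
Augment Hall→StairA→C1→Exit: bottleneck 2, flow now 4.
Augment Hall→StairA→C5→Exit: bottleneck 1, flow now 5.
No augmenting path remains; maximum flow = 5.
By max-flow min-cut, the minimum cut capacity equals the max flow.
In the residual graph, reachable from Hall: {Hall, StairB, StairA, C5}.
Min-cut edges: StairA→C1 (2), C5→Exit (3); capacity 2 + 3 = 5.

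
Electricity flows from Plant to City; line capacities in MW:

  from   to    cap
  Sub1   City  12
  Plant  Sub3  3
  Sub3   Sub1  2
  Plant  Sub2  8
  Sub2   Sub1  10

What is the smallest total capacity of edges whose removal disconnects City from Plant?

Augment Plant→Sub2→Sub1→City: bottleneck 8, flow now 8.
Augment Plant→Sub3→Sub1→City: bottleneck 2, flow now 10.
No augmenting path remains; maximum flow = 10.
By max-flow min-cut, the minimum cut capacity equals the max flow.
In the residual graph, reachable from Plant: {Plant, Sub3}.
Min-cut edges: Plant→Sub2 (8), Sub3→Sub1 (2); capacity 8 + 2 = 10.

10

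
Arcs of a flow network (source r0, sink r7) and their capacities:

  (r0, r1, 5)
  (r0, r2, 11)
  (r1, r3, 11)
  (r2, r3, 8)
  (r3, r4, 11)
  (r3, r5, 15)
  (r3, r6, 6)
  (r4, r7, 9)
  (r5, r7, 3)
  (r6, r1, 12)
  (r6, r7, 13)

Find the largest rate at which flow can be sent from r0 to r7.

13

Augment r0→r1→r3→r4→r7: bottleneck 5, flow now 5.
Augment r0→r2→r3→r4→r7: bottleneck 4, flow now 9.
Augment r0→r2→r3→r5→r7: bottleneck 3, flow now 12.
Augment r0→r2→r3→r6→r7: bottleneck 1, flow now 13.
No augmenting path remains; maximum flow = 13.
In the residual graph, reachable from r0: {r0, r2}.
Min-cut edges: r0→r1 (5), r2→r3 (8); capacity 5 + 8 = 13.
This cut is saturated, so no flow can exceed 13.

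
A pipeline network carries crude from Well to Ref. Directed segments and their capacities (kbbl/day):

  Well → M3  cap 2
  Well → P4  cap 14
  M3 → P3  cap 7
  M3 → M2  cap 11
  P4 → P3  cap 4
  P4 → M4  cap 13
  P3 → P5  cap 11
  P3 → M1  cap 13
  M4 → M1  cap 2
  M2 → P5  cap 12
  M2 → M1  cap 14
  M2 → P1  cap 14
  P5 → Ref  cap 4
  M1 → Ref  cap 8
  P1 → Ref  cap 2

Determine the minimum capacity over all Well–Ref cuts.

8

Augment Well→M3→P3→P5→Ref: bottleneck 2, flow now 2.
Augment Well→P4→P3→P5→Ref: bottleneck 2, flow now 4.
Augment Well→P4→P3→M1→Ref: bottleneck 2, flow now 6.
Augment Well→P4→M4→M1→Ref: bottleneck 2, flow now 8.
No augmenting path remains; maximum flow = 8.
By max-flow min-cut, the minimum cut capacity equals the max flow.
In the residual graph, reachable from Well: {Well, P4, M4}.
Min-cut edges: Well→M3 (2), P4→P3 (4), M4→M1 (2); capacity 2 + 4 + 2 = 8.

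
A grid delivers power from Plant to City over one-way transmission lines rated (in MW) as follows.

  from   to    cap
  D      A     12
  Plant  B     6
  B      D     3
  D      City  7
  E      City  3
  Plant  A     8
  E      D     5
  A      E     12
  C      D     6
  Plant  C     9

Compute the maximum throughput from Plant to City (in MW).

Augment Plant→A→E→City: bottleneck 3, flow now 3.
Augment Plant→B→D→City: bottleneck 3, flow now 6.
Augment Plant→C→D→City: bottleneck 4, flow now 10.
No augmenting path remains; maximum flow = 10.
In the residual graph, reachable from Plant: {Plant, A, B, C, D, E}.
Min-cut edges: D→City (7), E→City (3); capacity 7 + 3 = 10.
This cut is saturated, so no flow can exceed 10.

10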